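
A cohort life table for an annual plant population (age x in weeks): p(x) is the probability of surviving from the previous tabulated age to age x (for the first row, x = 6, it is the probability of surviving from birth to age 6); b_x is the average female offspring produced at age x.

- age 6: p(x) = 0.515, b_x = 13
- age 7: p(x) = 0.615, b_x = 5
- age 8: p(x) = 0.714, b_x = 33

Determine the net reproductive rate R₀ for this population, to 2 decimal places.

15.74

Survivorship from birth: l_x = p_6·p_7·…·p_x.
  l_6 = 0.51500
  l_7 = 0.31672
  l_8 = 0.22614
R₀ = Σ l_x b_x:
  age 6: 0.51500 × 13 = 6.6950
  age 7: 0.31672 × 5 = 1.5836
  age 8: 0.22614 × 33 = 7.4626
R₀ = 6.6950 + 1.5836 + 7.4626 = 15.7412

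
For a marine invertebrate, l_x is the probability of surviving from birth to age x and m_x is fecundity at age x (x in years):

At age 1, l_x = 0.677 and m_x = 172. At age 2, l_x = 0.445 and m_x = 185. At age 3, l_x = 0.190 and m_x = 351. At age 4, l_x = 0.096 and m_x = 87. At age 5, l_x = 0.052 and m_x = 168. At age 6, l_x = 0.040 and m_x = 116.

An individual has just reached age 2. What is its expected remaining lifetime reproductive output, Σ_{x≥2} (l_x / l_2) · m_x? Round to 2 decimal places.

383.69

l_2 = 0.445. Conditional survival from age 2 to x is l_x / l_2.
  x=2: (0.445/0.445) × 185 = 185.0000
  x=3: (0.190/0.445) × 351 = 149.8652
  x=4: (0.096/0.445) × 87 = 18.7685
  x=5: (0.052/0.445) × 168 = 19.6315
  x=6: (0.040/0.445) × 116 = 10.4270
Sum = 185.0000 + 149.8652 + 18.7685 + 19.6315 + 10.4270 = 383.6921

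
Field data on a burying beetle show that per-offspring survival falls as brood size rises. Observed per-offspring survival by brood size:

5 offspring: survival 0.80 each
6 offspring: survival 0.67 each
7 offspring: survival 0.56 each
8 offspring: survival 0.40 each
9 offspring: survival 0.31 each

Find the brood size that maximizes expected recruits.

Expected recruits = c × s(c):
  c=5: 5 × 0.80 = 4.000
  c=6: 6 × 0.67 = 4.020
  c=7: 7 × 0.56 = 3.920
  c=8: 8 × 0.40 = 3.200
  c=9: 9 × 0.31 = 2.790
Maximum at c = 6 (4.020 recruits).

6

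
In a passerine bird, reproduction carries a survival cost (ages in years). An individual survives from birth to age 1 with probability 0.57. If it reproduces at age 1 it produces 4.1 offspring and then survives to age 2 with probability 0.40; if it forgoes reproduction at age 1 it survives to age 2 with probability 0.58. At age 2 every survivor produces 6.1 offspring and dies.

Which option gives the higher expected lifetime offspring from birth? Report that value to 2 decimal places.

3.73

breed at age 1: R₀ = 0.57 × (4.1 + 0.40 × 6.1) = 0.57 × 6.5400 = 3.7278
delay to age 2: R₀ = 0.57 × (0.58 × 6.1) = 0.57 × 3.5380 = 2.0167
Higher: breed at age 1 (3.7278).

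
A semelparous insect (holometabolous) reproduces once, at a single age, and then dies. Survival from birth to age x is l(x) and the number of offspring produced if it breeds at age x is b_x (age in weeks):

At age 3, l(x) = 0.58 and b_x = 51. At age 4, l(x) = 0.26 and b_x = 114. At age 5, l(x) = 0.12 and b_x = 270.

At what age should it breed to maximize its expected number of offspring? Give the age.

Expected offspring if breeding at age x = l(x) × b_x:
  age 3: 0.58 × 51 = 29.580
  age 4: 0.26 × 114 = 29.640
  age 5: 0.12 × 270 = 32.400
Maximum at age 5 (32.400).

5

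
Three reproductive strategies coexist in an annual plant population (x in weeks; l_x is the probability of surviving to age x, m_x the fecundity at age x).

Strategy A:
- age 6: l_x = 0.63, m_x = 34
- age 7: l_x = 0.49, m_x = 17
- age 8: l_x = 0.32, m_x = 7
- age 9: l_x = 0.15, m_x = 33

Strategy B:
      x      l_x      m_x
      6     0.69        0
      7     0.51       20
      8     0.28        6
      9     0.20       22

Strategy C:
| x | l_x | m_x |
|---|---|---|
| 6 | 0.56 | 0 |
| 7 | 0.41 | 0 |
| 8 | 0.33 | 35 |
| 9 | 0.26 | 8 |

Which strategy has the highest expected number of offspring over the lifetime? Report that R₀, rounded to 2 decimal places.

36.94

Strategy A: R₀ = 0.63×34 + 0.49×17 + 0.32×7 + 0.15×33 = 36.9400
Strategy B: R₀ = 0.69×0 + 0.51×20 + 0.28×6 + 0.20×22 = 16.2800
Strategy C: R₀ = 0.56×0 + 0.41×0 + 0.33×35 + 0.26×8 = 13.6300
Highest R₀: strategy A with 36.9400.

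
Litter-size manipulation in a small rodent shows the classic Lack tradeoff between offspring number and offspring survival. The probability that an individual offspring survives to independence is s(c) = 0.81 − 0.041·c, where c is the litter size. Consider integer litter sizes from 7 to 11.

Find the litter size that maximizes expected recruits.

10

Expected recruits = c × s(c):
  c=7: 7 × 0.523 = 3.661
  c=8: 8 × 0.482 = 3.856
  c=9: 9 × 0.441 = 3.969
  c=10: 10 × 0.400 = 4.000
  c=11: 11 × 0.359 = 3.949
Maximum at c = 10 (4.000 recruits).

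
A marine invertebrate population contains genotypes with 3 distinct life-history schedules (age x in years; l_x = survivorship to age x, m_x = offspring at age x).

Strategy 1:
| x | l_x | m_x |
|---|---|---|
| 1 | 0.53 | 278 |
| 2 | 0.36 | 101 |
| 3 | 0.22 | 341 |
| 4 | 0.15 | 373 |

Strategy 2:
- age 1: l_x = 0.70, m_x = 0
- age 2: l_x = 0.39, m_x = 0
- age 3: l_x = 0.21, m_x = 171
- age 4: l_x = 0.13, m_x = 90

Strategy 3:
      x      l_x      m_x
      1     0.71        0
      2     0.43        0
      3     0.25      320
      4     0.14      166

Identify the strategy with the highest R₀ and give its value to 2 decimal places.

314.67

Strategy 1: R₀ = 0.53×278 + 0.36×101 + 0.22×341 + 0.15×373 = 314.6700
Strategy 2: R₀ = 0.70×0 + 0.39×0 + 0.21×171 + 0.13×90 = 47.6100
Strategy 3: R₀ = 0.71×0 + 0.43×0 + 0.25×320 + 0.14×166 = 103.2400
Highest R₀: strategy 1 with 314.6700.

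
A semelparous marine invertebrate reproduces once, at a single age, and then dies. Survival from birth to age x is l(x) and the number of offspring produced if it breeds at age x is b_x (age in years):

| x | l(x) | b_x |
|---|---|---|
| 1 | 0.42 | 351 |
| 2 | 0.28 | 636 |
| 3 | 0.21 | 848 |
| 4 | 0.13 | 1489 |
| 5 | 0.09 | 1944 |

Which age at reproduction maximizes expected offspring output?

Expected offspring if breeding at age x = l(x) × b_x:
  age 1: 0.42 × 351 = 147.420
  age 2: 0.28 × 636 = 178.080
  age 3: 0.21 × 848 = 178.080
  age 4: 0.13 × 1489 = 193.570
  age 5: 0.09 × 1944 = 174.960
Maximum at age 4 (193.570).

4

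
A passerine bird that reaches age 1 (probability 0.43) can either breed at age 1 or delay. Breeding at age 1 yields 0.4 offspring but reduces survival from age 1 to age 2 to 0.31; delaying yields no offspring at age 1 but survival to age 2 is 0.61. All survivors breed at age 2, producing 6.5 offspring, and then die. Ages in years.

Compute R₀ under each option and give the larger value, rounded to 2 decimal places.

breed at age 1: R₀ = 0.43 × (0.4 + 0.31 × 6.5) = 0.43 × 2.4150 = 1.0385
delay to age 2: R₀ = 0.43 × (0.61 × 6.5) = 0.43 × 3.9650 = 1.7049
Higher: delay to age 2 (1.7049).

1.70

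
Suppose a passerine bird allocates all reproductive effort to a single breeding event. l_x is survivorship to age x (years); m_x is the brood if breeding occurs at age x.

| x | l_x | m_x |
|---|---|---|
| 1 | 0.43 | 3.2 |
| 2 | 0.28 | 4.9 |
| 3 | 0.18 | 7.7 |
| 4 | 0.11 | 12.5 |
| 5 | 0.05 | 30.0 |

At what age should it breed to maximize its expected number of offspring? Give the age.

Expected offspring if breeding at age x = l_x × m_x:
  age 1: 0.43 × 3.2 = 1.376
  age 2: 0.28 × 4.9 = 1.372
  age 3: 0.18 × 7.7 = 1.386
  age 4: 0.11 × 12.5 = 1.375
  age 5: 0.05 × 30.0 = 1.500
Maximum at age 5 (1.500).

5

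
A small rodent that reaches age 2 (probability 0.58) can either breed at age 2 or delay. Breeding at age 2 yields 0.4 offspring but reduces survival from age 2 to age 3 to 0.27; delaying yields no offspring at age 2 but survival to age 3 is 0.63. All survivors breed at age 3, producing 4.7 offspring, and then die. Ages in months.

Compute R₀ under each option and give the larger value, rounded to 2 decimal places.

breed at age 2: R₀ = 0.58 × (0.4 + 0.27 × 4.7) = 0.58 × 1.6690 = 0.9680
delay to age 3: R₀ = 0.58 × (0.63 × 4.7) = 0.58 × 2.9610 = 1.7174
Higher: delay to age 3 (1.7174).

1.72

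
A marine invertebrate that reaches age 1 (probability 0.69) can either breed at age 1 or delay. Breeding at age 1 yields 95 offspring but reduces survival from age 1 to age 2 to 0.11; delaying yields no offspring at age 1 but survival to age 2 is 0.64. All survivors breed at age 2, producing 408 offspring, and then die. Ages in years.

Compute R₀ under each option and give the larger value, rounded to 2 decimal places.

180.17

breed at age 1: R₀ = 0.69 × (95 + 0.11 × 408) = 0.69 × 139.8800 = 96.5172
delay to age 2: R₀ = 0.69 × (0.64 × 408) = 0.69 × 261.1200 = 180.1728
Higher: delay to age 2 (180.1728).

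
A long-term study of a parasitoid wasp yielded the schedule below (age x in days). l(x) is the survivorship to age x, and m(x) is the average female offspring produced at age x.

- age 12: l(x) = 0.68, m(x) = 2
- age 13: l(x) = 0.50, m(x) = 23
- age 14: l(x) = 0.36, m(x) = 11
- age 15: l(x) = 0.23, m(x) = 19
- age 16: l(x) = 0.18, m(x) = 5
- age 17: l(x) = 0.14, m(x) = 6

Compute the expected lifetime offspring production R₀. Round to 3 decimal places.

R₀ = Σ l(x) m(x):
  age 12: 0.68 × 2 = 1.3600
  age 13: 0.50 × 23 = 11.5000
  age 14: 0.36 × 11 = 3.9600
  age 15: 0.23 × 19 = 4.3700
  age 16: 0.18 × 5 = 0.9000
  age 17: 0.14 × 6 = 0.8400
R₀ = 1.3600 + 11.5000 + 3.9600 + 4.3700 + 0.9000 + 0.8400 = 22.9300

22.930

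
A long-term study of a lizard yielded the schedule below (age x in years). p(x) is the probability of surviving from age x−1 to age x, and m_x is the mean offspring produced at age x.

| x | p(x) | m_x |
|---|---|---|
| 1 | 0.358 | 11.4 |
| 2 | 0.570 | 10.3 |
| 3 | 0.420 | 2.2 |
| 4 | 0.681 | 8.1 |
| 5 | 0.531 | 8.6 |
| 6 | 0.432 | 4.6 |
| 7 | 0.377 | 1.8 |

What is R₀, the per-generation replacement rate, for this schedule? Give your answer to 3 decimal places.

Survivorship from birth: l_x = p_1·p_2·…·p_x.
  l_1 = 0.35800
  l_2 = 0.20406
  l_3 = 0.08571
  l_4 = 0.05837
  l_5 = 0.03099
  l_6 = 0.01339
  l_7 = 0.00505
R₀ = Σ l_x m_x:
  age 1: 0.35800 × 11.4 = 4.0812
  age 2: 0.20406 × 10.3 = 2.1018
  age 3: 0.08571 × 2.2 = 0.1886
  age 4: 0.05837 × 8.1 = 0.4728
  age 5: 0.03099 × 8.6 = 0.2665
  age 6: 0.01339 × 4.6 = 0.0616
  age 7: 0.00505 × 1.8 = 0.0091
R₀ = 4.0812 + 2.1018 + 0.1886 + 0.4728 + 0.2665 + 0.0616 + 0.0091 = 7.1816

7.182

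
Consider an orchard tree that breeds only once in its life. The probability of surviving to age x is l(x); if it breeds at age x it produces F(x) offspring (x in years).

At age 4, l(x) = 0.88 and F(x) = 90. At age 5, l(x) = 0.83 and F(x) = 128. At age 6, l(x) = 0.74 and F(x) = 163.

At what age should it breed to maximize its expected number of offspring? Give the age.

6

Expected offspring if breeding at age x = l(x) × F(x):
  age 4: 0.88 × 90 = 79.200
  age 5: 0.83 × 128 = 106.240
  age 6: 0.74 × 163 = 120.620
Maximum at age 6 (120.620).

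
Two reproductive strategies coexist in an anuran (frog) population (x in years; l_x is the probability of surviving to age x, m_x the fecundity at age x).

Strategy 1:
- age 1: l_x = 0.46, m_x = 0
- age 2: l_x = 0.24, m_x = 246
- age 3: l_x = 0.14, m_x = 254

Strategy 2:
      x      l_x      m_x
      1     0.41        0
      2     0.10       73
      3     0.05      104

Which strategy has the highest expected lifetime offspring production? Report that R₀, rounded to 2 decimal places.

Strategy 1: R₀ = 0.46×0 + 0.24×246 + 0.14×254 = 94.6000
Strategy 2: R₀ = 0.41×0 + 0.10×73 + 0.05×104 = 12.5000
Highest R₀: strategy 1 with 94.6000.

94.60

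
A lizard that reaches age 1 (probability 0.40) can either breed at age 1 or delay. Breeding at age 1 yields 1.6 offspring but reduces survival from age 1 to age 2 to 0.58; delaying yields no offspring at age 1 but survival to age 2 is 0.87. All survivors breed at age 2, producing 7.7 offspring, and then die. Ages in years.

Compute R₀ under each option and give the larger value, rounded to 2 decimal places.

breed at age 1: R₀ = 0.40 × (1.6 + 0.58 × 7.7) = 0.40 × 6.0660 = 2.4264
delay to age 2: R₀ = 0.40 × (0.87 × 7.7) = 0.40 × 6.6990 = 2.6796
Higher: delay to age 2 (2.6796).

2.68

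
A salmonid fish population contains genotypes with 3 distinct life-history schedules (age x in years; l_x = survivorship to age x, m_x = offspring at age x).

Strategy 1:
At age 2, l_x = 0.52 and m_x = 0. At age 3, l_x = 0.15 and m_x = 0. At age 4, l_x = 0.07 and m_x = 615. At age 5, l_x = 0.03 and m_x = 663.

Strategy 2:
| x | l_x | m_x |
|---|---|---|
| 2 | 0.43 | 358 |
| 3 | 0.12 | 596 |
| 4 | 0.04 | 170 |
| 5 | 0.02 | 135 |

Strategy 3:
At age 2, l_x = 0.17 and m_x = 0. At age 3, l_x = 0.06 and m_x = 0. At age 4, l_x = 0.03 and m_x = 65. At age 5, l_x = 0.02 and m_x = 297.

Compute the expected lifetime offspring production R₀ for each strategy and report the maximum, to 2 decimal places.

234.96

Strategy 1: R₀ = 0.52×0 + 0.15×0 + 0.07×615 + 0.03×663 = 62.9400
Strategy 2: R₀ = 0.43×358 + 0.12×596 + 0.04×170 + 0.02×135 = 234.9600
Strategy 3: R₀ = 0.17×0 + 0.06×0 + 0.03×65 + 0.02×297 = 7.8900
Highest R₀: strategy 2 with 234.9600.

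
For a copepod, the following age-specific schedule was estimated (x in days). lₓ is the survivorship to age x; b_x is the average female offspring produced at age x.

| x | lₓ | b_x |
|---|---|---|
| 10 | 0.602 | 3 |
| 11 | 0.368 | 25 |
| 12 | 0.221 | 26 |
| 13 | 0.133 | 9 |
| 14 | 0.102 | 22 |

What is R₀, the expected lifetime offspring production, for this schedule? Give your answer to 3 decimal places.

20.193

R₀ = Σ lₓ b_x:
  age 10: 0.602 × 3 = 1.8060
  age 11: 0.368 × 25 = 9.2000
  age 12: 0.221 × 26 = 5.7460
  age 13: 0.133 × 9 = 1.1970
  age 14: 0.102 × 22 = 2.2440
R₀ = 1.8060 + 9.2000 + 5.7460 + 1.1970 + 2.2440 = 20.1930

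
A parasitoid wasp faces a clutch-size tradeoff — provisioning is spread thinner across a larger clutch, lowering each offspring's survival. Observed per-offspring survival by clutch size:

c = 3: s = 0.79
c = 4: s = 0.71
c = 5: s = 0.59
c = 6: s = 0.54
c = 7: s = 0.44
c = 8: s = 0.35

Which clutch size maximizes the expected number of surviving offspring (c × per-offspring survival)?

6

Expected surviving offspring = c × s(c):
  c=3: 3 × 0.79 = 2.370
  c=4: 4 × 0.71 = 2.840
  c=5: 5 × 0.59 = 2.950
  c=6: 6 × 0.54 = 3.240
  c=7: 7 × 0.44 = 3.080
  c=8: 8 × 0.35 = 2.800
Maximum at c = 6 (3.240 surviving offspring).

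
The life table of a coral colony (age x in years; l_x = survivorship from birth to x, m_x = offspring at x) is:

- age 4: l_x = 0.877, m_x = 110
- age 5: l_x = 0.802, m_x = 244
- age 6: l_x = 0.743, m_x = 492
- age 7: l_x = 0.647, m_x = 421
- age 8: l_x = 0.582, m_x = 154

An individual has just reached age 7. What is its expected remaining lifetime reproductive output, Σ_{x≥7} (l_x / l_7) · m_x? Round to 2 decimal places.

l_7 = 0.647. Conditional survival from age 7 to x is l_x / l_7.
  x=7: (0.647/0.647) × 421 = 421.0000
  x=8: (0.582/0.647) × 154 = 138.5286
Sum = 421.0000 + 138.5286 = 559.5286

559.53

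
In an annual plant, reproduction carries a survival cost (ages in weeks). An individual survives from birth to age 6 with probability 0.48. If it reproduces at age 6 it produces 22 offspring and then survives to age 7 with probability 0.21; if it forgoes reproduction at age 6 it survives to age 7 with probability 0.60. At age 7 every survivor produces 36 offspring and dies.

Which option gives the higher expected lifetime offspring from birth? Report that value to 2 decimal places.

breed at age 6: R₀ = 0.48 × (22 + 0.21 × 36) = 0.48 × 29.5600 = 14.1888
delay to age 7: R₀ = 0.48 × (0.60 × 36) = 0.48 × 21.6000 = 10.3680
Higher: breed at age 6 (14.1888).

14.19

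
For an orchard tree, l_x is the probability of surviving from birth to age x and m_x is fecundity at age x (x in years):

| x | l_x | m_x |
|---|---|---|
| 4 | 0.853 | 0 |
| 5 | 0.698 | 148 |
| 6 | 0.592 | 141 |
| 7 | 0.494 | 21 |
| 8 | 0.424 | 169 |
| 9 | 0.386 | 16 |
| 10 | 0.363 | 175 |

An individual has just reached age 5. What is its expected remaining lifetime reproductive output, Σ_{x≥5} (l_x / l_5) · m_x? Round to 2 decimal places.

l_5 = 0.698. Conditional survival from age 5 to x is l_x / l_5.
  x=5: (0.698/0.698) × 148 = 148.0000
  x=6: (0.592/0.698) × 141 = 119.5874
  x=7: (0.494/0.698) × 21 = 14.8625
  x=8: (0.424/0.698) × 169 = 102.6590
  x=9: (0.386/0.698) × 16 = 8.8481
  x=10: (0.363/0.698) × 175 = 91.0100
Sum = 148.0000 + 119.5874 + 14.8625 + 102.6590 + 8.8481 + 91.0100 = 484.9670

484.97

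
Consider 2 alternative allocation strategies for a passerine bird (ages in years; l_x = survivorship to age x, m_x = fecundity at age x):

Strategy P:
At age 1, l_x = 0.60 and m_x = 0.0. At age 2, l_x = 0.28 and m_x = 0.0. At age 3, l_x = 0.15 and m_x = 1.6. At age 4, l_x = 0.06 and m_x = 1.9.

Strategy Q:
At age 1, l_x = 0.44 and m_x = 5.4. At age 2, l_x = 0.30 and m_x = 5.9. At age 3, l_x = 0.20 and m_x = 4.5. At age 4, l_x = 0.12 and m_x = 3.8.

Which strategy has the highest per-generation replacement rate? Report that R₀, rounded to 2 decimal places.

5.50

Strategy P: R₀ = 0.60×0.0 + 0.28×0.0 + 0.15×1.6 + 0.06×1.9 = 0.3540
Strategy Q: R₀ = 0.44×5.4 + 0.30×5.9 + 0.20×4.5 + 0.12×3.8 = 5.5020
Highest R₀: strategy Q with 5.5020.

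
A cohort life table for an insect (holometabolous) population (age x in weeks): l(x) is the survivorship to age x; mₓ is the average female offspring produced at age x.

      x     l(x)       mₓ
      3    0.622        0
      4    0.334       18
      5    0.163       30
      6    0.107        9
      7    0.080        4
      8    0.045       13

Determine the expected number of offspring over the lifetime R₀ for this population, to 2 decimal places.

12.77

R₀ = Σ l(x) mₓ:
  age 3: 0.622 × 0 = 0.0000
  age 4: 0.334 × 18 = 6.0120
  age 5: 0.163 × 30 = 4.8900
  age 6: 0.107 × 9 = 0.9630
  age 7: 0.080 × 4 = 0.3200
  age 8: 0.045 × 13 = 0.5850
R₀ = 0.0000 + 6.0120 + 4.8900 + 0.9630 + 0.3200 + 0.5850 = 12.7700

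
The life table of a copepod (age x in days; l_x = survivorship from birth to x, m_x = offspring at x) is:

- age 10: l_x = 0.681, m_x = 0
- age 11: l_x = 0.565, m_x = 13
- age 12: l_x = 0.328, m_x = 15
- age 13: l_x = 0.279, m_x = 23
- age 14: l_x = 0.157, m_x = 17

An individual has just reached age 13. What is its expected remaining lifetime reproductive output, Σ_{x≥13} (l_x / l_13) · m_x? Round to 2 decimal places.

l_13 = 0.279. Conditional survival from age 13 to x is l_x / l_13.
  x=13: (0.279/0.279) × 23 = 23.0000
  x=14: (0.157/0.279) × 17 = 9.5663
Sum = 23.0000 + 9.5663 = 32.5663

32.57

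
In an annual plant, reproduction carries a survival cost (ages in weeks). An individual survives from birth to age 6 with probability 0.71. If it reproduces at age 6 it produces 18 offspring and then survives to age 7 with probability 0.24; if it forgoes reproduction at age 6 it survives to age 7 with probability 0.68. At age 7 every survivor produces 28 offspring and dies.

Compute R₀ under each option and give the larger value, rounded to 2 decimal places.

breed at age 6: R₀ = 0.71 × (18 + 0.24 × 28) = 0.71 × 24.7200 = 17.5512
delay to age 7: R₀ = 0.71 × (0.68 × 28) = 0.71 × 19.0400 = 13.5184
Higher: breed at age 6 (17.5512).

17.55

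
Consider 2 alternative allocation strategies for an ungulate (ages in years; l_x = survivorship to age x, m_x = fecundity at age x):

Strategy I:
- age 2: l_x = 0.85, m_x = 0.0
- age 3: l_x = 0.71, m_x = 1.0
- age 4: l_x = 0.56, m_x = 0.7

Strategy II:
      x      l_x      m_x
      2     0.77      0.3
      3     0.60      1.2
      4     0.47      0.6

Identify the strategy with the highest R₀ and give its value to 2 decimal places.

Strategy I: R₀ = 0.85×0.0 + 0.71×1.0 + 0.56×0.7 = 1.1020
Strategy II: R₀ = 0.77×0.3 + 0.60×1.2 + 0.47×0.6 = 1.2330
Highest R₀: strategy II with 1.2330.

1.23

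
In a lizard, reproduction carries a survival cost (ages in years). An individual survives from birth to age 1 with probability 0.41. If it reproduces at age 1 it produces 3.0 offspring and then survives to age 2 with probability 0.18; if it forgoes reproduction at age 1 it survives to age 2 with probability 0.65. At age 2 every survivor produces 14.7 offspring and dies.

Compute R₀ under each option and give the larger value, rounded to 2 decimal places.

breed at age 1: R₀ = 0.41 × (3.0 + 0.18 × 14.7) = 0.41 × 5.6460 = 2.3149
delay to age 2: R₀ = 0.41 × (0.65 × 14.7) = 0.41 × 9.5550 = 3.9175
Higher: delay to age 2 (3.9175).

3.92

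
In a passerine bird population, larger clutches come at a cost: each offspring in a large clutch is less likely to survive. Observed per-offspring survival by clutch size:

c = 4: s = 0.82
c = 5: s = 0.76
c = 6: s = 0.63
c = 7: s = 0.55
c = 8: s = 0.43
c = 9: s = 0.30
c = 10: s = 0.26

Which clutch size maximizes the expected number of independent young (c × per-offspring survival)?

Expected independent young = c × s(c):
  c=4: 4 × 0.82 = 3.280
  c=5: 5 × 0.76 = 3.800
  c=6: 6 × 0.63 = 3.780
  c=7: 7 × 0.55 = 3.850
  c=8: 8 × 0.43 = 3.440
  c=9: 9 × 0.30 = 2.700
  c=10: 10 × 0.26 = 2.600
Maximum at c = 7 (3.850 independent young).

7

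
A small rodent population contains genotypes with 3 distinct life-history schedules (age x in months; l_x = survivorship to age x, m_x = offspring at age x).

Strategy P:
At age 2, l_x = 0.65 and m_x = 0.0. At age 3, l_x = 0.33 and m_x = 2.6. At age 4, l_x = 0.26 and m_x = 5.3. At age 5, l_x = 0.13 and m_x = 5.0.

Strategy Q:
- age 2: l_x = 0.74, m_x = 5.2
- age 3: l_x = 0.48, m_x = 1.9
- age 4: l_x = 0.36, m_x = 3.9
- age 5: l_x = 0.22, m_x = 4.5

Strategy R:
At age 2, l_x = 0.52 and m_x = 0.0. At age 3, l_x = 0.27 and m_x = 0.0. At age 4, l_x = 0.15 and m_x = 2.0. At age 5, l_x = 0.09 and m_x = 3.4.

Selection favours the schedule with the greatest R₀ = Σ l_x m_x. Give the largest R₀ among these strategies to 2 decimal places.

7.15

Strategy P: R₀ = 0.65×0.0 + 0.33×2.6 + 0.26×5.3 + 0.13×5.0 = 2.8860
Strategy Q: R₀ = 0.74×5.2 + 0.48×1.9 + 0.36×3.9 + 0.22×4.5 = 7.1540
Strategy R: R₀ = 0.52×0.0 + 0.27×0.0 + 0.15×2.0 + 0.09×3.4 = 0.6060
Highest R₀: strategy Q with 7.1540.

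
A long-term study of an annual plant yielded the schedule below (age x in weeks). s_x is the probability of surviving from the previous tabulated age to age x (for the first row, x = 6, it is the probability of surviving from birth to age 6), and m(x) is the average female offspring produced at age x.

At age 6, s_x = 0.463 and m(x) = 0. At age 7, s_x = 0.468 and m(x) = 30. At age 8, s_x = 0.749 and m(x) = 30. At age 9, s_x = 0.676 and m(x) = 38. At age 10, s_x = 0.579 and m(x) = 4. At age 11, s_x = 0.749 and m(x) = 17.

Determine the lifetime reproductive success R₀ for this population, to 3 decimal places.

16.601

Survivorship from birth: l_x = s_6·s_7·…·s_x.
  l_6 = 0.46300
  l_7 = 0.21668
  l_8 = 0.16230
  l_9 = 0.10971
  l_10 = 0.06352
  l_11 = 0.04758
R₀ = Σ l_x m(x):
  age 6: 0.46300 × 0 = 0.0000
  age 7: 0.21668 × 30 = 6.5004
  age 8: 0.16230 × 30 = 4.8690
  age 9: 0.10971 × 38 = 4.1690
  age 10: 0.06352 × 4 = 0.2541
  age 11: 0.04758 × 17 = 0.8089
R₀ = 0.0000 + 6.5004 + 4.8690 + 4.1690 + 0.2541 + 0.8089 = 16.6013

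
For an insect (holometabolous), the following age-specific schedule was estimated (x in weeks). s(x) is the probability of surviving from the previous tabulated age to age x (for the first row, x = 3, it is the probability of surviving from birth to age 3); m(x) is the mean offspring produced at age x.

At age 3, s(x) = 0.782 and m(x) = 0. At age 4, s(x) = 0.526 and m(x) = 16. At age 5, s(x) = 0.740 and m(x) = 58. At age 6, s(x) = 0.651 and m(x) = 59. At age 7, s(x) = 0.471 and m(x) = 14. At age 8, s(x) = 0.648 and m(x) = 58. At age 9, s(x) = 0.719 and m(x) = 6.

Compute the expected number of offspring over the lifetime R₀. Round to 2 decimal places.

Survivorship from birth: l_x = s_3·s_4·…·s_x.
  l_3 = 0.78200
  l_4 = 0.41133
  l_5 = 0.30439
  l_6 = 0.19816
  l_7 = 0.09333
  l_8 = 0.06048
  l_9 = 0.04348
R₀ = Σ l_x m(x):
  age 3: 0.78200 × 0 = 0.0000
  age 4: 0.41133 × 16 = 6.5813
  age 5: 0.30439 × 58 = 17.6546
  age 6: 0.19816 × 59 = 11.6914
  age 7: 0.09333 × 14 = 1.3066
  age 8: 0.06048 × 58 = 3.5078
  age 9: 0.04348 × 6 = 0.2609
R₀ = 0.0000 + 6.5813 + 17.6546 + 11.6914 + 1.3066 + 3.5078 + 0.2609 = 41.0027

41.00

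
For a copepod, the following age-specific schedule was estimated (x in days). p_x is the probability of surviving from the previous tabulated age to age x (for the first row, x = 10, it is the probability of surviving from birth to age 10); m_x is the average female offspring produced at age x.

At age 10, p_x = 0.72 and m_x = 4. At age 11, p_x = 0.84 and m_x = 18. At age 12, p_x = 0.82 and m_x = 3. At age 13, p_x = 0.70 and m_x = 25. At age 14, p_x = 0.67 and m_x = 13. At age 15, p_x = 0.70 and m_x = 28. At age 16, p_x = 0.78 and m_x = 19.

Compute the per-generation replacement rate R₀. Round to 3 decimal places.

Survivorship from birth: l_x = p_10·p_11·…·p_x.
  l_10 = 0.72000
  l_11 = 0.60480
  l_12 = 0.49594
  l_13 = 0.34716
  l_14 = 0.23259
  l_15 = 0.16282
  l_16 = 0.12700
R₀ = Σ l_x m_x:
  age 10: 0.72000 × 4 = 2.8800
  age 11: 0.60480 × 18 = 10.8864
  age 12: 0.49594 × 3 = 1.4878
  age 13: 0.34716 × 25 = 8.6790
  age 14: 0.23259 × 13 = 3.0237
  age 15: 0.16282 × 28 = 4.5590
  age 16: 0.12700 × 19 = 2.4130
R₀ = 2.8800 + 10.8864 + 1.4878 + 8.6790 + 3.0237 + 4.5590 + 2.4130 = 33.9288

33.929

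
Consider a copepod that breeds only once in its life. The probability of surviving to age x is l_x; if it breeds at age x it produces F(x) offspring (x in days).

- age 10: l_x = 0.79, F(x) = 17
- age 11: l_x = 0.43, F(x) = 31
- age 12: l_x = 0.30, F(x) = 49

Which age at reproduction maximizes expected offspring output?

Expected offspring if breeding at age x = l_x × F(x):
  age 10: 0.79 × 17 = 13.430
  age 11: 0.43 × 31 = 13.330
  age 12: 0.30 × 49 = 14.700
Maximum at age 12 (14.700).

12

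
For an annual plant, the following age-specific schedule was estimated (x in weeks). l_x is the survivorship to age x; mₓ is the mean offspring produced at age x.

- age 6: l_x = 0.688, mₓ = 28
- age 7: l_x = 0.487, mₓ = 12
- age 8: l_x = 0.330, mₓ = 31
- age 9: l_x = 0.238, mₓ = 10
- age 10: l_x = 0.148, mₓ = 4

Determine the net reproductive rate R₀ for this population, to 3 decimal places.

R₀ = Σ l_x mₓ:
  age 6: 0.688 × 28 = 19.2640
  age 7: 0.487 × 12 = 5.8440
  age 8: 0.330 × 31 = 10.2300
  age 9: 0.238 × 10 = 2.3800
  age 10: 0.148 × 4 = 0.5920
R₀ = 19.2640 + 5.8440 + 10.2300 + 2.3800 + 0.5920 = 38.3100

38.310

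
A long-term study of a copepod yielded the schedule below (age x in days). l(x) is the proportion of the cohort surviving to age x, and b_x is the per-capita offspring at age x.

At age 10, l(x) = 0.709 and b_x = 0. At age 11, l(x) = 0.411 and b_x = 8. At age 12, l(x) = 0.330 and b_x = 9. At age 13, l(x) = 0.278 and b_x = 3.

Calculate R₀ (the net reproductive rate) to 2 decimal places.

7.09

R₀ = Σ l(x) b_x:
  age 10: 0.709 × 0 = 0.0000
  age 11: 0.411 × 8 = 3.2880
  age 12: 0.330 × 9 = 2.9700
  age 13: 0.278 × 3 = 0.8340
R₀ = 0.0000 + 3.2880 + 2.9700 + 0.8340 = 7.0920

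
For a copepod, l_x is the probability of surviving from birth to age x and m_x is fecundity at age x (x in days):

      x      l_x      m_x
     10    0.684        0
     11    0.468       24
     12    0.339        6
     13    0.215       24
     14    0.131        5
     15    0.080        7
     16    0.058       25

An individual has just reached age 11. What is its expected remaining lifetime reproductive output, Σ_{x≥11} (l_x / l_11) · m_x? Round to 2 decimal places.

l_11 = 0.468. Conditional survival from age 11 to x is l_x / l_11.
  x=11: (0.468/0.468) × 24 = 24.0000
  x=12: (0.339/0.468) × 6 = 4.3462
  x=13: (0.215/0.468) × 24 = 11.0256
  x=14: (0.131/0.468) × 5 = 1.3996
  x=15: (0.080/0.468) × 7 = 1.1966
  x=16: (0.058/0.468) × 25 = 3.0983
Sum = 24.0000 + 4.3462 + 11.0256 + 1.3996 + 1.1966 + 3.0983 = 45.0662

45.07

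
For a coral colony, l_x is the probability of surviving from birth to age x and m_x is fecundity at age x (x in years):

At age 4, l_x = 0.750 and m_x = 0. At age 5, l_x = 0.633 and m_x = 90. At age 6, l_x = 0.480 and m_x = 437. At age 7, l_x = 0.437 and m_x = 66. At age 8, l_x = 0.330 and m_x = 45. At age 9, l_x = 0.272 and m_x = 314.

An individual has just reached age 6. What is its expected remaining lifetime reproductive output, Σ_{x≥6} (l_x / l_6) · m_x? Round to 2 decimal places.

l_6 = 0.480. Conditional survival from age 6 to x is l_x / l_6.
  x=6: (0.480/0.480) × 437 = 437.0000
  x=7: (0.437/0.480) × 66 = 60.0875
  x=8: (0.330/0.480) × 45 = 30.9375
  x=9: (0.272/0.480) × 314 = 177.9333
Sum = 437.0000 + 60.0875 + 30.9375 + 177.9333 = 705.9583

705.96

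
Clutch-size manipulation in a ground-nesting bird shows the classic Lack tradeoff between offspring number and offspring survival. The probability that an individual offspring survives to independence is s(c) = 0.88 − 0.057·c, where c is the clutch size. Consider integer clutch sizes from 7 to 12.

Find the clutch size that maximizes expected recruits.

8

Expected recruits = c × s(c):
  c=7: 7 × 0.481 = 3.367
  c=8: 8 × 0.424 = 3.392
  c=9: 9 × 0.367 = 3.303
  c=10: 10 × 0.310 = 3.100
  c=11: 11 × 0.253 = 2.783
  c=12: 12 × 0.196 = 2.352
Maximum at c = 8 (3.392 recruits).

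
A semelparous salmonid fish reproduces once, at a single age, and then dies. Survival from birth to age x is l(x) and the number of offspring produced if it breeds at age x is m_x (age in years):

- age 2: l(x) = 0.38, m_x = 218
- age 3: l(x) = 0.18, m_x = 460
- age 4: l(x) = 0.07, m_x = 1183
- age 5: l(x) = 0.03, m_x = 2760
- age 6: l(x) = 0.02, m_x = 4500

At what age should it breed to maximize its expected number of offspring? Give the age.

6

Expected offspring if breeding at age x = l(x) × m_x:
  age 2: 0.38 × 218 = 82.840
  age 3: 0.18 × 460 = 82.800
  age 4: 0.07 × 1183 = 82.810
  age 5: 0.03 × 2760 = 82.800
  age 6: 0.02 × 4500 = 90.000
Maximum at age 6 (90.000).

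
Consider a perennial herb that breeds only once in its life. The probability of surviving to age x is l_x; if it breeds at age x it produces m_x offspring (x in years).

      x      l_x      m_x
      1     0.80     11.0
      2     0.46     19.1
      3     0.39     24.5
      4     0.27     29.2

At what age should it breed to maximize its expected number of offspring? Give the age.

Expected offspring if breeding at age x = l_x × m_x:
  age 1: 0.80 × 11.0 = 8.800
  age 2: 0.46 × 19.1 = 8.786
  age 3: 0.39 × 24.5 = 9.555
  age 4: 0.27 × 29.2 = 7.884
Maximum at age 3 (9.555).

3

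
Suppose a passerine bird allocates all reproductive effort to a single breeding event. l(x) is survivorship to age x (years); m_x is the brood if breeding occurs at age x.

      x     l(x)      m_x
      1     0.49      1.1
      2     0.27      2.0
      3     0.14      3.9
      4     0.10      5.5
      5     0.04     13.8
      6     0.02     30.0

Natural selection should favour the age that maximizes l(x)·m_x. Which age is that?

6

Expected offspring if breeding at age x = l(x) × m_x:
  age 1: 0.49 × 1.1 = 0.539
  age 2: 0.27 × 2.0 = 0.540
  age 3: 0.14 × 3.9 = 0.546
  age 4: 0.10 × 5.5 = 0.550
  age 5: 0.04 × 13.8 = 0.552
  age 6: 0.02 × 30.0 = 0.600
Maximum at age 6 (0.600).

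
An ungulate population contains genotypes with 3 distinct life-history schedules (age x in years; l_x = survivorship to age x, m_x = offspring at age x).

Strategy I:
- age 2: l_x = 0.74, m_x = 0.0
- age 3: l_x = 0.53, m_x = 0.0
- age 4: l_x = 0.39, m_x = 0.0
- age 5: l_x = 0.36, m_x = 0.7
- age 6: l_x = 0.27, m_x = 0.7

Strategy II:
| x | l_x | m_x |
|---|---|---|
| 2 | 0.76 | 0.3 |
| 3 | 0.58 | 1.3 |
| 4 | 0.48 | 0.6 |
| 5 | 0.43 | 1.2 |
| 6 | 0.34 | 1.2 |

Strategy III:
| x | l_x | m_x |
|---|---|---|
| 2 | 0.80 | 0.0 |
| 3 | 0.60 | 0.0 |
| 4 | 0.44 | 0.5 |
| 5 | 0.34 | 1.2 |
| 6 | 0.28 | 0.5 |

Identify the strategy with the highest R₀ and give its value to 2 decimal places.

Strategy I: R₀ = 0.74×0.0 + 0.53×0.0 + 0.39×0.0 + 0.36×0.7 + 0.27×0.7 = 0.4410
Strategy II: R₀ = 0.76×0.3 + 0.58×1.3 + 0.48×0.6 + 0.43×1.2 + 0.34×1.2 = 2.1940
Strategy III: R₀ = 0.80×0.0 + 0.60×0.0 + 0.44×0.5 + 0.34×1.2 + 0.28×0.5 = 0.7680
Highest R₀: strategy II with 2.1940.

2.19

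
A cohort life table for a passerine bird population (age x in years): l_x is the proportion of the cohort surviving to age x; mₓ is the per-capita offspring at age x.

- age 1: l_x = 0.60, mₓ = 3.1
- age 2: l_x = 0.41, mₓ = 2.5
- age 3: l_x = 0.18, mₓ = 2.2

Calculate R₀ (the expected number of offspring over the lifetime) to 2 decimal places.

R₀ = Σ l_x mₓ:
  age 1: 0.60 × 3.1 = 1.8600
  age 2: 0.41 × 2.5 = 1.0250
  age 3: 0.18 × 2.2 = 0.3960
R₀ = 1.8600 + 1.0250 + 0.3960 = 3.2810

3.28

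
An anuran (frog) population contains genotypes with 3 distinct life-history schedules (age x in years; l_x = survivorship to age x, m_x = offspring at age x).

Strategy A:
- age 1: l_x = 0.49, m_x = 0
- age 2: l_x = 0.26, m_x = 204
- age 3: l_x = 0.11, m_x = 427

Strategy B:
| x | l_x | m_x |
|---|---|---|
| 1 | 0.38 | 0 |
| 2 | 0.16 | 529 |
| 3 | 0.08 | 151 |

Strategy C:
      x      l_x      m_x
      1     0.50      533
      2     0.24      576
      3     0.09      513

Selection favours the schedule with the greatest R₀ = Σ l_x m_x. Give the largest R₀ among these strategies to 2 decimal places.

Strategy A: R₀ = 0.49×0 + 0.26×204 + 0.11×427 = 100.0100
Strategy B: R₀ = 0.38×0 + 0.16×529 + 0.08×151 = 96.7200
Strategy C: R₀ = 0.50×533 + 0.24×576 + 0.09×513 = 450.9100
Highest R₀: strategy C with 450.9100.

450.91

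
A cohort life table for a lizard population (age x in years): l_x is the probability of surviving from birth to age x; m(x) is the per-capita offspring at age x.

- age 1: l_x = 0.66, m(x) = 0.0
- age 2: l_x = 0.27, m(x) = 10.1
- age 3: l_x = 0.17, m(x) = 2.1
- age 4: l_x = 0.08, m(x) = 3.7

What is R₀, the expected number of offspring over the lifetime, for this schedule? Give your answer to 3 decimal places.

3.380

R₀ = Σ l_x m(x):
  age 1: 0.66 × 0.0 = 0.0000
  age 2: 0.27 × 10.1 = 2.7270
  age 3: 0.17 × 2.1 = 0.3570
  age 4: 0.08 × 3.7 = 0.2960
R₀ = 0.0000 + 2.7270 + 0.3570 + 0.2960 = 3.3800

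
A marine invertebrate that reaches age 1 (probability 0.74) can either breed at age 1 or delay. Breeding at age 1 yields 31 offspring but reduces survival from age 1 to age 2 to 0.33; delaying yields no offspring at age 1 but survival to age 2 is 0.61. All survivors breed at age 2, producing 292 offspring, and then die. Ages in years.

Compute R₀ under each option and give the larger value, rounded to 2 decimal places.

131.81

breed at age 1: R₀ = 0.74 × (31 + 0.33 × 292) = 0.74 × 127.3600 = 94.2464
delay to age 2: R₀ = 0.74 × (0.61 × 292) = 0.74 × 178.1200 = 131.8088
Higher: delay to age 2 (131.8088).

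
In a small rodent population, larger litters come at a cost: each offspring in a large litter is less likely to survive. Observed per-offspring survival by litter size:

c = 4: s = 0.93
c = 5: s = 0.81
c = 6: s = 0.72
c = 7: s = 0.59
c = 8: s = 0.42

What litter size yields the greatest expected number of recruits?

Expected recruits = c × s(c):
  c=4: 4 × 0.93 = 3.720
  c=5: 5 × 0.81 = 4.050
  c=6: 6 × 0.72 = 4.320
  c=7: 7 × 0.59 = 4.130
  c=8: 8 × 0.42 = 3.360
Maximum at c = 6 (4.320 recruits).

6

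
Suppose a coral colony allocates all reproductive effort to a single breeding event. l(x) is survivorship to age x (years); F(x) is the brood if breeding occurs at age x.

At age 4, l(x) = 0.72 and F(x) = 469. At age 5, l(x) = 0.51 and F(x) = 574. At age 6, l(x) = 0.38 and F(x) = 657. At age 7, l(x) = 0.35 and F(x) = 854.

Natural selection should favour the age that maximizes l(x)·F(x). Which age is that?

Expected offspring if breeding at age x = l(x) × F(x):
  age 4: 0.72 × 469 = 337.680
  age 5: 0.51 × 574 = 292.740
  age 6: 0.38 × 657 = 249.660
  age 7: 0.35 × 854 = 298.900
Maximum at age 4 (337.680).

4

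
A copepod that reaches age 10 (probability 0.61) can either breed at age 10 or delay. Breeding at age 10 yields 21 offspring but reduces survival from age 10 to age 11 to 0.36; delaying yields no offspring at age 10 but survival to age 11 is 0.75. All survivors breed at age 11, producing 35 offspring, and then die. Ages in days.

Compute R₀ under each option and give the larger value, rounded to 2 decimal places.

breed at age 10: R₀ = 0.61 × (21 + 0.36 × 35) = 0.61 × 33.6000 = 20.4960
delay to age 11: R₀ = 0.61 × (0.75 × 35) = 0.61 × 26.2500 = 16.0125
Higher: breed at age 10 (20.4960).

20.50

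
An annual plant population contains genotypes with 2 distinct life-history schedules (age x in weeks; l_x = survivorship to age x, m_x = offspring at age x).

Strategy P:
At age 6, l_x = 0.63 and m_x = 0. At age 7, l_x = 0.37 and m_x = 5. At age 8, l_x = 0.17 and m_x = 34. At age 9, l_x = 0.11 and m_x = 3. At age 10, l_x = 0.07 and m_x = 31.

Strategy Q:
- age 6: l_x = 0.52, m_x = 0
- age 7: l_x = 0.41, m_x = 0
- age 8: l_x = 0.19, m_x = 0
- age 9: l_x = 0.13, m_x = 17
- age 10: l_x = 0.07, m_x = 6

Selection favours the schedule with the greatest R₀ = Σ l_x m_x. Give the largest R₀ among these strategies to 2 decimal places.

10.13

Strategy P: R₀ = 0.63×0 + 0.37×5 + 0.17×34 + 0.11×3 + 0.07×31 = 10.1300
Strategy Q: R₀ = 0.52×0 + 0.41×0 + 0.19×0 + 0.13×17 + 0.07×6 = 2.6300
Highest R₀: strategy P with 10.1300.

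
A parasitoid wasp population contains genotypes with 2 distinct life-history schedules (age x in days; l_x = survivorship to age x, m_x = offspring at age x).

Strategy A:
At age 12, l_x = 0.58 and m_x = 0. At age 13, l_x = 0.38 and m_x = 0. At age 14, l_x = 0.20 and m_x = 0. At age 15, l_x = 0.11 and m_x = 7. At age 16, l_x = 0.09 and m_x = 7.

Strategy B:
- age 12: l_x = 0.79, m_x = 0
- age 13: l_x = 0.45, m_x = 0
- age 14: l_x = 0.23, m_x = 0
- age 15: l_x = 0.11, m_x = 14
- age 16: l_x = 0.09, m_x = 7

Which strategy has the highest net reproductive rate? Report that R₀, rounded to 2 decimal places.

Strategy A: R₀ = 0.58×0 + 0.38×0 + 0.20×0 + 0.11×7 + 0.09×7 = 1.4000
Strategy B: R₀ = 0.79×0 + 0.45×0 + 0.23×0 + 0.11×14 + 0.09×7 = 2.1700
Highest R₀: strategy B with 2.1700.

2.17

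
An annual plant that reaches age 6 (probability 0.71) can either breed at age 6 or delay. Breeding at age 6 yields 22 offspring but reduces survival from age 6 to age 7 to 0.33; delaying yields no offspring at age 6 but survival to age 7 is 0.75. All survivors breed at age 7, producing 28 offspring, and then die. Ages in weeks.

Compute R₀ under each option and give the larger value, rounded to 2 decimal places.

22.18

breed at age 6: R₀ = 0.71 × (22 + 0.33 × 28) = 0.71 × 31.2400 = 22.1804
delay to age 7: R₀ = 0.71 × (0.75 × 28) = 0.71 × 21.0000 = 14.9100
Higher: breed at age 6 (22.1804).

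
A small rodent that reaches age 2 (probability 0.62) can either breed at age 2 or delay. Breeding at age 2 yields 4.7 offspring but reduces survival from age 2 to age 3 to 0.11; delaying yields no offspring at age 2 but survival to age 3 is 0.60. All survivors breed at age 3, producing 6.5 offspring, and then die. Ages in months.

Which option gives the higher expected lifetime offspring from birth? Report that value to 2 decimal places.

3.36

breed at age 2: R₀ = 0.62 × (4.7 + 0.11 × 6.5) = 0.62 × 5.4150 = 3.3573
delay to age 3: R₀ = 0.62 × (0.60 × 6.5) = 0.62 × 3.9000 = 2.4180
Higher: breed at age 2 (3.3573).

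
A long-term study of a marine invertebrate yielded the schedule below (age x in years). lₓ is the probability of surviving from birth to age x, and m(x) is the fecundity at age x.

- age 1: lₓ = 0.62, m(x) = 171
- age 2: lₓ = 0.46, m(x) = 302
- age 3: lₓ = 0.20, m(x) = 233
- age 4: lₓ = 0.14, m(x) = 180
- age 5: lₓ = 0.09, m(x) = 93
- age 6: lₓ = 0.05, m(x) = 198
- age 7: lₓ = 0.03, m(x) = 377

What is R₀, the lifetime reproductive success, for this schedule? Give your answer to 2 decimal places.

346.32

R₀ = Σ lₓ m(x):
  age 1: 0.62 × 171 = 106.0200
  age 2: 0.46 × 302 = 138.9200
  age 3: 0.20 × 233 = 46.6000
  age 4: 0.14 × 180 = 25.2000
  age 5: 0.09 × 93 = 8.3700
  age 6: 0.05 × 198 = 9.9000
  age 7: 0.03 × 377 = 11.3100
R₀ = 106.0200 + 138.9200 + 46.6000 + 25.2000 + 8.3700 + 9.9000 + 11.3100 = 346.3200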